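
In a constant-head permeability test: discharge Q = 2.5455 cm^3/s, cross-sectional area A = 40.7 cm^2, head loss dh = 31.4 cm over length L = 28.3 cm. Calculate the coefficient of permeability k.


Result: 0.056368 cm/s

Derivation:
Compute hydraulic gradient:
i = dh / L = 31.4 / 28.3 = 1.10954
Then apply Darcy's law:
k = Q / (A * i)
k = 2.5455 / (40.7 * 1.10954)
k = 2.5455 / 45.1583
k = 0.056368 cm/s


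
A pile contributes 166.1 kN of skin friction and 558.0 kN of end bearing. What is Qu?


Result: 724.1 kN

Derivation:
Using Qu = Qf + Qb
Qu = 166.1 + 558.0
Qu = 724.1 kN


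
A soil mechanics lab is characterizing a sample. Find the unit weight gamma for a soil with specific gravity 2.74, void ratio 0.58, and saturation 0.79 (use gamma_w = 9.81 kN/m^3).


Using gamma = gamma_w * (Gs + S*e) / (1 + e)
Numerator: Gs + S*e = 2.74 + 0.79*0.58 = 3.1982
Denominator: 1 + e = 1 + 0.58 = 1.58
gamma = 9.81 * 3.1982 / 1.58
gamma = 19.857 kN/m^3


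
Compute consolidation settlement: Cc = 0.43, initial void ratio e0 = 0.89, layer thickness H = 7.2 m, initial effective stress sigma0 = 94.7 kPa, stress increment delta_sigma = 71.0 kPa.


Using Sc = Cc * H / (1 + e0) * log10((sigma0 + delta_sigma) / sigma0)
Stress ratio = (94.7 + 71.0) / 94.7 = 1.74974
log10(1.74974) = 0.242973
Cc * H / (1 + e0) = 0.43 * 7.2 / (1 + 0.89) = 1.6381
Sc = 1.6381 * 0.242973
Sc = 0.398 m


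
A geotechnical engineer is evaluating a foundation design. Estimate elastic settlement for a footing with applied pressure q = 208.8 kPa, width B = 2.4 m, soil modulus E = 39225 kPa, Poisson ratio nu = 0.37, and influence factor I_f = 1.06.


Using Se = q * B * (1 - nu^2) * I_f / E
1 - nu^2 = 1 - 0.37^2 = 0.8631
Se = 208.8 * 2.4 * 0.8631 * 1.06 / 39225
Se = 0.011688 m
Convert to mm: Se = 0.011688 * 1000 = 11.688 mm


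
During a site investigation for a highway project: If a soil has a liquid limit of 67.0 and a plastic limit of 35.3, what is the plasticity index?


Using PI = LL - PL
PI = 67.0 - 35.3
PI = 31.7


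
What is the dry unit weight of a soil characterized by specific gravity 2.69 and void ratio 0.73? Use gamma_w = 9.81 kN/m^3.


Result: 15.254 kN/m^3

Derivation:
Using gamma_d = Gs * gamma_w / (1 + e)
gamma_d = 2.69 * 9.81 / (1 + 0.73)
gamma_d = 2.69 * 9.81 / 1.73
gamma_d = 15.254 kN/m^3


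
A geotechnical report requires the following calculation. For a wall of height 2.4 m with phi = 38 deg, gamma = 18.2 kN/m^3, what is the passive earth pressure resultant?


Result: 220.34 kN/m

Derivation:
Compute passive earth pressure coefficient:
Kp = tan^2(45 + phi/2) = tan^2(64.0) = 4.203746
Compute passive force:
Pp = 0.5 * Kp * gamma * H^2
Pp = 0.5 * 4.203746 * 18.2 * 2.4^2
Pp = 220.34 kN/m


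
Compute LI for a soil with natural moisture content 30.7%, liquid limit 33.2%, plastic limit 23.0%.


First compute the plasticity index:
PI = LL - PL = 33.2 - 23.0 = 10.2
Then compute the liquidity index:
LI = (w - PL) / PI
LI = (30.7 - 23.0) / 10.2
LI = 0.755


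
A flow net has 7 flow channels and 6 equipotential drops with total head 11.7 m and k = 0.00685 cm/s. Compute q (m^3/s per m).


Convert k to m/s for unit consistency with H:
k = 0.00685 cm/s = 0.00685 / 100 m/s = 6.85e-05 m/s
Using q = k * H * Nf / Nd
Nf / Nd = 7 / 6 = 1.1667
q = 6.85e-05 * 11.7 * 1.1667
q = 0.000935 m^3/s per m


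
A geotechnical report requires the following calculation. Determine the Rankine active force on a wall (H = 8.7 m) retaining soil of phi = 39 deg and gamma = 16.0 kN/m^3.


Result: 137.76 kN/m

Derivation:
Compute active earth pressure coefficient:
Ka = tan^2(45 - phi/2) = tan^2(25.5) = 0.227506
Compute active force:
Pa = 0.5 * Ka * gamma * H^2
Pa = 0.5 * 0.227506 * 16.0 * 8.7^2
Pa = 137.76 kN/m


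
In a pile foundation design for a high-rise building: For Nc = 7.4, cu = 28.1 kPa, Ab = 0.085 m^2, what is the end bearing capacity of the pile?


Result: 17.67 kN

Derivation:
Using Qb = Nc * cu * Ab
Qb = 7.4 * 28.1 * 0.085
Qb = 17.67 kN


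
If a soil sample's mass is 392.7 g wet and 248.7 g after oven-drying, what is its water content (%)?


Result: 57.9 %

Derivation:
Using w = (m_wet - m_dry) / m_dry * 100
m_wet - m_dry = 392.7 - 248.7 = 144.0 g
w = 144.0 / 248.7 * 100
w = 57.9 %


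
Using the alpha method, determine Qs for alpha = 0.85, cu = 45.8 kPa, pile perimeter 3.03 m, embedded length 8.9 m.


Result: 1049.83 kN

Derivation:
Using Qs = alpha * cu * perimeter * L
Qs = 0.85 * 45.8 * 3.03 * 8.9
Qs = 1049.83 kN


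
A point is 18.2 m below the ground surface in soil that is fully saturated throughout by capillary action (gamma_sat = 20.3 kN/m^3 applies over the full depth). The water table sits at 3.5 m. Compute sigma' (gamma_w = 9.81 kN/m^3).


Total stress = gamma_sat * depth
sigma = 20.3 * 18.2 = 369.46 kPa
Pore water pressure u = gamma_w * (depth - d_wt)
u = 9.81 * (18.2 - 3.5) = 144.207 kPa
Effective stress = sigma - u
sigma' = 369.46 - 144.207 = 225.25 kPa


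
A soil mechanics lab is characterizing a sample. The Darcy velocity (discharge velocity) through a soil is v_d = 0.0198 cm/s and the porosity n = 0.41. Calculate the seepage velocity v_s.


Using v_s = v_d / n
v_s = 0.0198 / 0.41
v_s = 0.04829 cm/s


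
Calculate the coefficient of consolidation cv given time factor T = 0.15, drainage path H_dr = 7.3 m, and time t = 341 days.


Using cv = T * H_dr^2 / t
H_dr^2 = 7.3^2 = 53.29
cv = 0.15 * 53.29 / 341
cv = 0.02344 m^2/day


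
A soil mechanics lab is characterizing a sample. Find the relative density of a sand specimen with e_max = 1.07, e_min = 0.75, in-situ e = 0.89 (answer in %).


Using Dr = (e_max - e) / (e_max - e_min) * 100
e_max - e = 1.07 - 0.89 = 0.18
e_max - e_min = 1.07 - 0.75 = 0.32
Dr = 0.18 / 0.32 * 100
Dr = 56.25 %


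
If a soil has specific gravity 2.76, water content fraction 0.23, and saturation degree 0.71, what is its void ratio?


Using the relation e = Gs * w / S
e = 2.76 * 0.23 / 0.71
e = 0.8941


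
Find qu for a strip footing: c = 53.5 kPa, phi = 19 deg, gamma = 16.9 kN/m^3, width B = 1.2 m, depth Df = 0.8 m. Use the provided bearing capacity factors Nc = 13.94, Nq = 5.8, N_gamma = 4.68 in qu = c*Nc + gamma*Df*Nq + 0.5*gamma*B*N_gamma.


Result: 871.66 kPa

Derivation:
Compute qu = c*Nc + gamma*Df*Nq + 0.5*gamma*B*N_gamma
Term 1: 53.5 * 13.94 = 745.79
Term 2: 16.9 * 0.8 * 5.8 = 78.416
Term 3: 0.5 * 16.9 * 1.2 * 4.68 = 47.4552
qu = 745.79 + 78.416 + 47.4552
qu = 871.66 kPa


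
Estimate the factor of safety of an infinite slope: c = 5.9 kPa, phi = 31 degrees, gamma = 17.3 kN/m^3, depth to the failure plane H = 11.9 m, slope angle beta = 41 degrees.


Using Fs = c / (gamma*H*sin(beta)*cos(beta)) + tan(phi)/tan(beta)
Cohesion contribution = 5.9 / (17.3*11.9*sin(41)*cos(41))
Cohesion contribution = 0.057881
Friction contribution = tan(31)/tan(41) = 0.691211
Fs = 0.057881 + 0.691211
Fs = 0.749


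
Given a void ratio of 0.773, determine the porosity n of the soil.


Using the relation n = e / (1 + e)
n = 0.773 / (1 + 0.773)
n = 0.773 / 1.773
n = 0.436


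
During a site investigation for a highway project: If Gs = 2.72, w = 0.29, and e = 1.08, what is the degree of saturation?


Using S = Gs * w / e
S = 2.72 * 0.29 / 1.08
S = 0.7304


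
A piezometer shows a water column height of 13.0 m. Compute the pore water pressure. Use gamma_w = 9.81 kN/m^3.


Result: 127.53 kPa

Derivation:
Using u = gamma_w * h_w
u = 9.81 * 13.0
u = 127.53 kPa


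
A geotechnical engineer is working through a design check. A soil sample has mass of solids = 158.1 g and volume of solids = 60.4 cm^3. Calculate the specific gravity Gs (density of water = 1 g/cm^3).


Using Gs = m_s / (V_s * rho_w)
Since rho_w = 1 g/cm^3:
Gs = 158.1 / 60.4
Gs = 2.618


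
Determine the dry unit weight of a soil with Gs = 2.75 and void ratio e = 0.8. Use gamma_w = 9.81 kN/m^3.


Result: 14.988 kN/m^3

Derivation:
Using gamma_d = Gs * gamma_w / (1 + e)
gamma_d = 2.75 * 9.81 / (1 + 0.8)
gamma_d = 2.75 * 9.81 / 1.8
gamma_d = 14.988 kN/m^3


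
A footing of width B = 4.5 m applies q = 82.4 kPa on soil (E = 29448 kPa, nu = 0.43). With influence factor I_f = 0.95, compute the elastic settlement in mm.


Using Se = q * B * (1 - nu^2) * I_f / E
1 - nu^2 = 1 - 0.43^2 = 0.8151
Se = 82.4 * 4.5 * 0.8151 * 0.95 / 29448
Se = 0.009750 m
Convert to mm: Se = 0.009750 * 1000 = 9.75 mm


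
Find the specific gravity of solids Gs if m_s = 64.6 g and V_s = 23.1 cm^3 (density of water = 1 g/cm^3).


Using Gs = m_s / (V_s * rho_w)
Since rho_w = 1 g/cm^3:
Gs = 64.6 / 23.1
Gs = 2.797


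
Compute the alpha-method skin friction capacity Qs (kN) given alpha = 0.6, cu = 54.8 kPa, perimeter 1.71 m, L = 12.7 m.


Result: 714.05 kN

Derivation:
Using Qs = alpha * cu * perimeter * L
Qs = 0.6 * 54.8 * 1.71 * 12.7
Qs = 714.05 kN


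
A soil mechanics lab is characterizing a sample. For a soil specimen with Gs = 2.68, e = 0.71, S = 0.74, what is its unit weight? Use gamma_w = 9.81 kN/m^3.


Result: 18.389 kN/m^3

Derivation:
Using gamma = gamma_w * (Gs + S*e) / (1 + e)
Numerator: Gs + S*e = 2.68 + 0.74*0.71 = 3.2054
Denominator: 1 + e = 1 + 0.71 = 1.71
gamma = 9.81 * 3.2054 / 1.71
gamma = 18.389 kN/m^3


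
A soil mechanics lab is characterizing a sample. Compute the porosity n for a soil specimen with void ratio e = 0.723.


Result: 0.4196

Derivation:
Using the relation n = e / (1 + e)
n = 0.723 / (1 + 0.723)
n = 0.723 / 1.723
n = 0.4196


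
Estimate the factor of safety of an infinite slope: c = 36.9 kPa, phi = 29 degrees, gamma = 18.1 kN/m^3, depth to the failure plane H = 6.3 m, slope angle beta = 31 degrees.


Result: 1.656

Derivation:
Using Fs = c / (gamma*H*sin(beta)*cos(beta)) + tan(phi)/tan(beta)
Cohesion contribution = 36.9 / (18.1*6.3*sin(31)*cos(31))
Cohesion contribution = 0.732997
Friction contribution = tan(29)/tan(31) = 0.922525
Fs = 0.732997 + 0.922525
Fs = 1.656


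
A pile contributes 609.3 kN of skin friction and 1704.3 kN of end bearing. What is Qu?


Using Qu = Qf + Qb
Qu = 609.3 + 1704.3
Qu = 2313.6 kN


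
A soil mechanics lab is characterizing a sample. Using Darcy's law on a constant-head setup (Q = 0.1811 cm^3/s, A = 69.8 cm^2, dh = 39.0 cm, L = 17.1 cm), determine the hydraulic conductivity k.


Compute hydraulic gradient:
i = dh / L = 39.0 / 17.1 = 2.2807
Then apply Darcy's law:
k = Q / (A * i)
k = 0.1811 / (69.8 * 2.2807)
k = 0.1811 / 159.193
k = 0.001138 cm/s


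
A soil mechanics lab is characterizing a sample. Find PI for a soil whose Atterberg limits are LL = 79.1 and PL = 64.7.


Result: 14.4

Derivation:
Using PI = LL - PL
PI = 79.1 - 64.7
PI = 14.4


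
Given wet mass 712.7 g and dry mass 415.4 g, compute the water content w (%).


Using w = (m_wet - m_dry) / m_dry * 100
m_wet - m_dry = 712.7 - 415.4 = 297.3 g
w = 297.3 / 415.4 * 100
w = 71.57 %


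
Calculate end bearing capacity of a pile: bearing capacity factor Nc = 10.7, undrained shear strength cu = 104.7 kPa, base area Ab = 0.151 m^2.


Using Qb = Nc * cu * Ab
Qb = 10.7 * 104.7 * 0.151
Qb = 169.16 kN


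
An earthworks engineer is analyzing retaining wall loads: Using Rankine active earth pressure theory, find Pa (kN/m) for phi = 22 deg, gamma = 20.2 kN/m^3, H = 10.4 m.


Compute active earth pressure coefficient:
Ka = tan^2(45 - phi/2) = tan^2(34.0) = 0.454962
Compute active force:
Pa = 0.5 * Ka * gamma * H^2
Pa = 0.5 * 0.454962 * 20.2 * 10.4^2
Pa = 497.01 kN/m


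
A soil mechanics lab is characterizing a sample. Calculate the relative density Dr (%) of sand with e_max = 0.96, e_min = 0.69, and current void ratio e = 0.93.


Using Dr = (e_max - e) / (e_max - e_min) * 100
e_max - e = 0.96 - 0.93 = 0.03
e_max - e_min = 0.96 - 0.69 = 0.27
Dr = 0.03 / 0.27 * 100
Dr = 11.11 %


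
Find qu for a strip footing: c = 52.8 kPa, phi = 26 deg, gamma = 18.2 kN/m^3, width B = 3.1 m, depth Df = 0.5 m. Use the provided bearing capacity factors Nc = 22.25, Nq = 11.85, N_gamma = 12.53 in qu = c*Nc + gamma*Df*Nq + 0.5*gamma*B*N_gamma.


Compute qu = c*Nc + gamma*Df*Nq + 0.5*gamma*B*N_gamma
Term 1: 52.8 * 22.25 = 1174.8
Term 2: 18.2 * 0.5 * 11.85 = 107.835
Term 3: 0.5 * 18.2 * 3.1 * 12.53 = 353.4713
qu = 1174.8 + 107.835 + 353.4713
qu = 1636.11 kPa


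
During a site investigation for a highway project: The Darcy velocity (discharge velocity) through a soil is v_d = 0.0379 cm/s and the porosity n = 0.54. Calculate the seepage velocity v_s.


Using v_s = v_d / n
v_s = 0.0379 / 0.54
v_s = 0.07019 cm/s


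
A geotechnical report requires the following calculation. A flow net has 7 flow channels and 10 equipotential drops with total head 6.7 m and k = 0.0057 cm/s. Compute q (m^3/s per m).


Convert k to m/s for unit consistency with H:
k = 0.0057 cm/s = 0.0057 / 100 m/s = 5.7e-05 m/s
Using q = k * H * Nf / Nd
Nf / Nd = 7 / 10 = 0.7
q = 5.7e-05 * 6.7 * 0.7
q = 0.0002673 m^3/s per m


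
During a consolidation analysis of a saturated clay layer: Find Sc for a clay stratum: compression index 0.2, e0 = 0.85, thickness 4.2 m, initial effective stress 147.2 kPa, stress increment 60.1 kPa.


Result: 0.0675 m

Derivation:
Using Sc = Cc * H / (1 + e0) * log10((sigma0 + delta_sigma) / sigma0)
Stress ratio = (147.2 + 60.1) / 147.2 = 1.40829
log10(1.40829) = 0.148691
Cc * H / (1 + e0) = 0.2 * 4.2 / (1 + 0.85) = 0.454054
Sc = 0.454054 * 0.148691
Sc = 0.0675 m


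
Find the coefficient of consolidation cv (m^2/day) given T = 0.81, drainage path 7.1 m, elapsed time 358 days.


Using cv = T * H_dr^2 / t
H_dr^2 = 7.1^2 = 50.41
cv = 0.81 * 50.41 / 358
cv = 0.11406 m^2/day


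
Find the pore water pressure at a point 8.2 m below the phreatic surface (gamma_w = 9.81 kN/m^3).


Result: 80.44 kPa

Derivation:
Using u = gamma_w * h_w
u = 9.81 * 8.2
u = 80.44 kPa


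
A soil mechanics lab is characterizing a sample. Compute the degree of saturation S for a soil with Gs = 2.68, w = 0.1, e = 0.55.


Result: 0.4873

Derivation:
Using S = Gs * w / e
S = 2.68 * 0.1 / 0.55
S = 0.4873


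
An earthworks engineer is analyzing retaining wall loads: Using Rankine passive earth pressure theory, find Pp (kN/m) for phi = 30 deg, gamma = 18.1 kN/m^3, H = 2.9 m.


Result: 228.33 kN/m

Derivation:
Compute passive earth pressure coefficient:
Kp = tan^2(45 + phi/2) = tan^2(60.0) = 3
Compute passive force:
Pp = 0.5 * Kp * gamma * H^2
Pp = 0.5 * 3 * 18.1 * 2.9^2
Pp = 228.33 kN/m


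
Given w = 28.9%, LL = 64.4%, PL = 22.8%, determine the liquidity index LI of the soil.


First compute the plasticity index:
PI = LL - PL = 64.4 - 22.8 = 41.6
Then compute the liquidity index:
LI = (w - PL) / PI
LI = (28.9 - 22.8) / 41.6
LI = 0.147


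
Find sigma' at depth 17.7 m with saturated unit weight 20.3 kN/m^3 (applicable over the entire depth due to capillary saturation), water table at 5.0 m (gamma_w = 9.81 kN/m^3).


Total stress = gamma_sat * depth
sigma = 20.3 * 17.7 = 359.31 kPa
Pore water pressure u = gamma_w * (depth - d_wt)
u = 9.81 * (17.7 - 5.0) = 124.587 kPa
Effective stress = sigma - u
sigma' = 359.31 - 124.587 = 234.72 kPa


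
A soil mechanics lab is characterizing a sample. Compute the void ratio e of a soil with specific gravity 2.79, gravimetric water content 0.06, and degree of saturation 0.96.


Using the relation e = Gs * w / S
e = 2.79 * 0.06 / 0.96
e = 0.1744


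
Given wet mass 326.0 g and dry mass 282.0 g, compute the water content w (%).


Result: 15.6 %

Derivation:
Using w = (m_wet - m_dry) / m_dry * 100
m_wet - m_dry = 326.0 - 282.0 = 44.0 g
w = 44.0 / 282.0 * 100
w = 15.6 %


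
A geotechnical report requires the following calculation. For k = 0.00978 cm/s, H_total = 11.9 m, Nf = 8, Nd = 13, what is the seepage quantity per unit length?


Convert k to m/s for unit consistency with H:
k = 0.00978 cm/s = 0.00978 / 100 m/s = 9.78e-05 m/s
Using q = k * H * Nf / Nd
Nf / Nd = 8 / 13 = 0.6154
q = 9.78e-05 * 11.9 * 0.6154
q = 0.0007162 m^3/s per m


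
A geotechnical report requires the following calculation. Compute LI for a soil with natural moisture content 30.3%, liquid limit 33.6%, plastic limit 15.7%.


First compute the plasticity index:
PI = LL - PL = 33.6 - 15.7 = 17.9
Then compute the liquidity index:
LI = (w - PL) / PI
LI = (30.3 - 15.7) / 17.9
LI = 0.816


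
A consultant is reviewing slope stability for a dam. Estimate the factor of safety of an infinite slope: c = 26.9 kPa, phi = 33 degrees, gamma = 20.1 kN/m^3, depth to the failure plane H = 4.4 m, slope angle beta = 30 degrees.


Result: 1.827

Derivation:
Using Fs = c / (gamma*H*sin(beta)*cos(beta)) + tan(phi)/tan(beta)
Cohesion contribution = 26.9 / (20.1*4.4*sin(30)*cos(30))
Cohesion contribution = 0.70243
Friction contribution = tan(33)/tan(30) = 1.12481
Fs = 0.70243 + 1.12481
Fs = 1.827


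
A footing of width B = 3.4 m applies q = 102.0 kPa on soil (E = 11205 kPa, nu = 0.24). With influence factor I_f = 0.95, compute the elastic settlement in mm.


Using Se = q * B * (1 - nu^2) * I_f / E
1 - nu^2 = 1 - 0.24^2 = 0.9424
Se = 102.0 * 3.4 * 0.9424 * 0.95 / 11205
Se = 0.027709 m
Convert to mm: Se = 0.027709 * 1000 = 27.709 mm


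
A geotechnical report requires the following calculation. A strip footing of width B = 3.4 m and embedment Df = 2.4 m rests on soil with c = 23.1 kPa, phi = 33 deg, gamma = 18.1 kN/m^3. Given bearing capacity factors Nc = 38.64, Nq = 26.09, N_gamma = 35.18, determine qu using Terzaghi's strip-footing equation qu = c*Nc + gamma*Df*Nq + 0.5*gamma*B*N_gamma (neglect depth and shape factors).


Compute qu = c*Nc + gamma*Df*Nq + 0.5*gamma*B*N_gamma
Term 1: 23.1 * 38.64 = 892.584
Term 2: 18.1 * 2.4 * 26.09 = 1133.3496
Term 3: 0.5 * 18.1 * 3.4 * 35.18 = 1082.4886
qu = 892.584 + 1133.3496 + 1082.4886
qu = 3108.42 kPa


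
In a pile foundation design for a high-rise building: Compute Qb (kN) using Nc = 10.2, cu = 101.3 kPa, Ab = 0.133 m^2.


Using Qb = Nc * cu * Ab
Qb = 10.2 * 101.3 * 0.133
Qb = 137.42 kN


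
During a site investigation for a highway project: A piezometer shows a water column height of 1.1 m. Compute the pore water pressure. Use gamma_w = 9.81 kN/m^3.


Result: 10.79 kPa

Derivation:
Using u = gamma_w * h_w
u = 9.81 * 1.1
u = 10.79 kPa


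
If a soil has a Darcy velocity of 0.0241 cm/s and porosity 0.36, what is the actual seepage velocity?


Using v_s = v_d / n
v_s = 0.0241 / 0.36
v_s = 0.06694 cm/s


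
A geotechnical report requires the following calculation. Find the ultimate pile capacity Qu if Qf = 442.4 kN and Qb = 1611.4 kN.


Using Qu = Qf + Qb
Qu = 442.4 + 1611.4
Qu = 2053.8 kN


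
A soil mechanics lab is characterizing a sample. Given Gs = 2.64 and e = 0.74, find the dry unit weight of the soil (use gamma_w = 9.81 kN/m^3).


Result: 14.884 kN/m^3

Derivation:
Using gamma_d = Gs * gamma_w / (1 + e)
gamma_d = 2.64 * 9.81 / (1 + 0.74)
gamma_d = 2.64 * 9.81 / 1.74
gamma_d = 14.884 kN/m^3


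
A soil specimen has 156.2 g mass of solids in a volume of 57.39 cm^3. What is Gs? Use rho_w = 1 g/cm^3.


Using Gs = m_s / (V_s * rho_w)
Since rho_w = 1 g/cm^3:
Gs = 156.2 / 57.39
Gs = 2.722


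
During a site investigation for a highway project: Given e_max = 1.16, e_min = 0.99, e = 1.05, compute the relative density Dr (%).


Using Dr = (e_max - e) / (e_max - e_min) * 100
e_max - e = 1.16 - 1.05 = 0.11
e_max - e_min = 1.16 - 0.99 = 0.17
Dr = 0.11 / 0.17 * 100
Dr = 64.71 %


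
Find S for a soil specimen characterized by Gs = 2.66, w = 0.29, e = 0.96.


Using S = Gs * w / e
S = 2.66 * 0.29 / 0.96
S = 0.8035


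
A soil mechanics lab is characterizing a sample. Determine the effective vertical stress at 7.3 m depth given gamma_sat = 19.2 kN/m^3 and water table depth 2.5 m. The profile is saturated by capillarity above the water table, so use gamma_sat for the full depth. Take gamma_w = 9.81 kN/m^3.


Total stress = gamma_sat * depth
sigma = 19.2 * 7.3 = 140.16 kPa
Pore water pressure u = gamma_w * (depth - d_wt)
u = 9.81 * (7.3 - 2.5) = 47.088 kPa
Effective stress = sigma - u
sigma' = 140.16 - 47.088 = 93.07 kPa


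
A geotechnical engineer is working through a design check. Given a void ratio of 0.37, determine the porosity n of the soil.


Using the relation n = e / (1 + e)
n = 0.37 / (1 + 0.37)
n = 0.37 / 1.37
n = 0.2701


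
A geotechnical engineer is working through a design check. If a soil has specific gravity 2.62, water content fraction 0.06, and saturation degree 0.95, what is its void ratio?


Using the relation e = Gs * w / S
e = 2.62 * 0.06 / 0.95
e = 0.1655


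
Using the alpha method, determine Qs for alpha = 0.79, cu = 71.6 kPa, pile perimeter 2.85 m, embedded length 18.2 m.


Using Qs = alpha * cu * perimeter * L
Qs = 0.79 * 71.6 * 2.85 * 18.2
Qs = 2933.97 kN


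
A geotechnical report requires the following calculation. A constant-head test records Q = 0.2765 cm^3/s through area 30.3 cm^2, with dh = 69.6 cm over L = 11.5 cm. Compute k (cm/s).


Compute hydraulic gradient:
i = dh / L = 69.6 / 11.5 = 6.05217
Then apply Darcy's law:
k = Q / (A * i)
k = 0.2765 / (30.3 * 6.05217)
k = 0.2765 / 183.381
k = 0.001508 cm/s


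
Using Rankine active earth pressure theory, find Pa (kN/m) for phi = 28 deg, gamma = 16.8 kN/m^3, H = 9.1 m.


Result: 251.14 kN/m

Derivation:
Compute active earth pressure coefficient:
Ka = tan^2(45 - phi/2) = tan^2(31.0) = 0.361033
Compute active force:
Pa = 0.5 * Ka * gamma * H^2
Pa = 0.5 * 0.361033 * 16.8 * 9.1^2
Pa = 251.14 kN/m


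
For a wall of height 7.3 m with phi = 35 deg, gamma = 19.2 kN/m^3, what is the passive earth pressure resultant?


Compute passive earth pressure coefficient:
Kp = tan^2(45 + phi/2) = tan^2(62.5) = 3.690172
Compute passive force:
Pp = 0.5 * Kp * gamma * H^2
Pp = 0.5 * 3.690172 * 19.2 * 7.3^2
Pp = 1887.83 kN/m


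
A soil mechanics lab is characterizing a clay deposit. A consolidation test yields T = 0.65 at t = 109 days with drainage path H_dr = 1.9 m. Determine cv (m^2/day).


Result: 0.02153 m^2/day

Derivation:
Using cv = T * H_dr^2 / t
H_dr^2 = 1.9^2 = 3.61
cv = 0.65 * 3.61 / 109
cv = 0.02153 m^2/day


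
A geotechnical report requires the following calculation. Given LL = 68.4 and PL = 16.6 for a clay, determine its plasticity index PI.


Using PI = LL - PL
PI = 68.4 - 16.6
PI = 51.8


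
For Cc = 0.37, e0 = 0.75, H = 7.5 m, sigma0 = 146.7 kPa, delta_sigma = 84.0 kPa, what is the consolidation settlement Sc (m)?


Using Sc = Cc * H / (1 + e0) * log10((sigma0 + delta_sigma) / sigma0)
Stress ratio = (146.7 + 84.0) / 146.7 = 1.5726
log10(1.5726) = 0.196617
Cc * H / (1 + e0) = 0.37 * 7.5 / (1 + 0.75) = 1.58571
Sc = 1.58571 * 0.196617
Sc = 0.3118 m


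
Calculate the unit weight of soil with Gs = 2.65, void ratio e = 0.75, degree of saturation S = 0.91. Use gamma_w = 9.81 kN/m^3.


Using gamma = gamma_w * (Gs + S*e) / (1 + e)
Numerator: Gs + S*e = 2.65 + 0.91*0.75 = 3.3325
Denominator: 1 + e = 1 + 0.75 = 1.75
gamma = 9.81 * 3.3325 / 1.75
gamma = 18.681 kN/m^3


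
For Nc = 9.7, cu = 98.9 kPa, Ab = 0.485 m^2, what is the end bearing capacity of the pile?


Result: 465.28 kN

Derivation:
Using Qb = Nc * cu * Ab
Qb = 9.7 * 98.9 * 0.485
Qb = 465.28 kN


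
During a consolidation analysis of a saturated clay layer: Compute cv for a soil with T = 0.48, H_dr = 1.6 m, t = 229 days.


Using cv = T * H_dr^2 / t
H_dr^2 = 1.6^2 = 2.56
cv = 0.48 * 2.56 / 229
cv = 0.00537 m^2/day


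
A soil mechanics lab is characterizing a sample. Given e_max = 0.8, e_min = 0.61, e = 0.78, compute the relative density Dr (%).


Using Dr = (e_max - e) / (e_max - e_min) * 100
e_max - e = 0.8 - 0.78 = 0.02
e_max - e_min = 0.8 - 0.61 = 0.19
Dr = 0.02 / 0.19 * 100
Dr = 10.53 %


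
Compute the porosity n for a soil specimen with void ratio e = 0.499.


Using the relation n = e / (1 + e)
n = 0.499 / (1 + 0.499)
n = 0.499 / 1.499
n = 0.3329


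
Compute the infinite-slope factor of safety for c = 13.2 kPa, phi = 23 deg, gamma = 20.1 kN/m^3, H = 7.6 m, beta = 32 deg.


Using Fs = c / (gamma*H*sin(beta)*cos(beta)) + tan(phi)/tan(beta)
Cohesion contribution = 13.2 / (20.1*7.6*sin(32)*cos(32))
Cohesion contribution = 0.19228
Friction contribution = tan(23)/tan(32) = 0.679302
Fs = 0.19228 + 0.679302
Fs = 0.872


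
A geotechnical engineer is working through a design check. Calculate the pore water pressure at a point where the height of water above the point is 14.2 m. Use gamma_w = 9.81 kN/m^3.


Result: 139.3 kPa

Derivation:
Using u = gamma_w * h_w
u = 9.81 * 14.2
u = 139.3 kPa


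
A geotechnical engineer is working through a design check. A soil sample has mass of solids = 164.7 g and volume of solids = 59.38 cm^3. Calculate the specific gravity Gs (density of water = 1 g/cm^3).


Result: 2.774

Derivation:
Using Gs = m_s / (V_s * rho_w)
Since rho_w = 1 g/cm^3:
Gs = 164.7 / 59.38
Gs = 2.774


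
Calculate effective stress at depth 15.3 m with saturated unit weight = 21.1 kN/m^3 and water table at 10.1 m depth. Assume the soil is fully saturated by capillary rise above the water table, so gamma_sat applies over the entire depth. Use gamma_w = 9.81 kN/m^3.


Result: 271.82 kPa

Derivation:
Total stress = gamma_sat * depth
sigma = 21.1 * 15.3 = 322.83 kPa
Pore water pressure u = gamma_w * (depth - d_wt)
u = 9.81 * (15.3 - 10.1) = 51.012 kPa
Effective stress = sigma - u
sigma' = 322.83 - 51.012 = 271.82 kPa


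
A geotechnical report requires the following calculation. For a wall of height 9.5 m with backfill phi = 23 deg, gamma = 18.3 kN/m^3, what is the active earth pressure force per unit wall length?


Compute active earth pressure coefficient:
Ka = tan^2(45 - phi/2) = tan^2(33.5) = 0.438092
Compute active force:
Pa = 0.5 * Ka * gamma * H^2
Pa = 0.5 * 0.438092 * 18.3 * 9.5^2
Pa = 361.77 kN/m


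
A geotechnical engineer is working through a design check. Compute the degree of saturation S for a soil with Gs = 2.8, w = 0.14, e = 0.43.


Result: 0.9116

Derivation:
Using S = Gs * w / e
S = 2.8 * 0.14 / 0.43
S = 0.9116


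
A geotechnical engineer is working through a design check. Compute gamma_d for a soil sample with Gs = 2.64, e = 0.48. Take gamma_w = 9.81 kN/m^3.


Using gamma_d = Gs * gamma_w / (1 + e)
gamma_d = 2.64 * 9.81 / (1 + 0.48)
gamma_d = 2.64 * 9.81 / 1.48
gamma_d = 17.499 kN/m^3


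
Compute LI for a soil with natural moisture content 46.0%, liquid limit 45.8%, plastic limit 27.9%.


First compute the plasticity index:
PI = LL - PL = 45.8 - 27.9 = 17.9
Then compute the liquidity index:
LI = (w - PL) / PI
LI = (46.0 - 27.9) / 17.9
LI = 1.011


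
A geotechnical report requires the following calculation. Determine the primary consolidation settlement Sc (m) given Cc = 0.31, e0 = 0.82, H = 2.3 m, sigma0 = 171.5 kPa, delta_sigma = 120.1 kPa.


Result: 0.0903 m

Derivation:
Using Sc = Cc * H / (1 + e0) * log10((sigma0 + delta_sigma) / sigma0)
Stress ratio = (171.5 + 120.1) / 171.5 = 1.70029
log10(1.70029) = 0.230523
Cc * H / (1 + e0) = 0.31 * 2.3 / (1 + 0.82) = 0.391758
Sc = 0.391758 * 0.230523
Sc = 0.0903 m


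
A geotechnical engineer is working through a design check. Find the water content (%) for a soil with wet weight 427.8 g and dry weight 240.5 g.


Using w = (m_wet - m_dry) / m_dry * 100
m_wet - m_dry = 427.8 - 240.5 = 187.3 g
w = 187.3 / 240.5 * 100
w = 77.88 %


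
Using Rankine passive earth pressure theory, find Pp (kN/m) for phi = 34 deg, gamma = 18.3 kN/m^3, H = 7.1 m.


Compute passive earth pressure coefficient:
Kp = tan^2(45 + phi/2) = tan^2(62.0) = 3.537132
Compute passive force:
Pp = 0.5 * Kp * gamma * H^2
Pp = 0.5 * 3.537132 * 18.3 * 7.1^2
Pp = 1631.51 kN/m


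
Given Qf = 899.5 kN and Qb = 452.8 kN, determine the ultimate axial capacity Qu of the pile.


Result: 1352.3 kN

Derivation:
Using Qu = Qf + Qb
Qu = 899.5 + 452.8
Qu = 1352.3 kN


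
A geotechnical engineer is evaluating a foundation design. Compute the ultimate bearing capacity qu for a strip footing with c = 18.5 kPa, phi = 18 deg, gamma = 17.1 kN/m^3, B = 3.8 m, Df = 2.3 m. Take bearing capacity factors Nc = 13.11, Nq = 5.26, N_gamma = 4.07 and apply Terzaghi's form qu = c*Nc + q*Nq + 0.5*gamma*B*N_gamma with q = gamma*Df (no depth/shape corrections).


Compute qu = c*Nc + gamma*Df*Nq + 0.5*gamma*B*N_gamma
Term 1: 18.5 * 13.11 = 242.535
Term 2: 17.1 * 2.3 * 5.26 = 206.8758
Term 3: 0.5 * 17.1 * 3.8 * 4.07 = 132.2343
qu = 242.535 + 206.8758 + 132.2343
qu = 581.65 kPa


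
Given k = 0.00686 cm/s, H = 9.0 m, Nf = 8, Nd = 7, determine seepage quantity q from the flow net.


Convert k to m/s for unit consistency with H:
k = 0.00686 cm/s = 0.00686 / 100 m/s = 6.86e-05 m/s
Using q = k * H * Nf / Nd
Nf / Nd = 8 / 7 = 1.1429
q = 6.86e-05 * 9.0 * 1.1429
q = 0.0007056 m^3/s per m


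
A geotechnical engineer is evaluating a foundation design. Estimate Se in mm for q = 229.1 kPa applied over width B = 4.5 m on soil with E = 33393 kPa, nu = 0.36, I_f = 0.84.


Using Se = q * B * (1 - nu^2) * I_f / E
1 - nu^2 = 1 - 0.36^2 = 0.8704
Se = 229.1 * 4.5 * 0.8704 * 0.84 / 33393
Se = 0.022573 m
Convert to mm: Se = 0.022573 * 1000 = 22.573 mm


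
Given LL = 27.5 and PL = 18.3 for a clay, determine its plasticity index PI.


Using PI = LL - PL
PI = 27.5 - 18.3
PI = 9.2


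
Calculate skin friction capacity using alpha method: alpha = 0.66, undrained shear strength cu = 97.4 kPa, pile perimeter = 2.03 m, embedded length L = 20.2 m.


Result: 2636.03 kN

Derivation:
Using Qs = alpha * cu * perimeter * L
Qs = 0.66 * 97.4 * 2.03 * 20.2
Qs = 2636.03 kN


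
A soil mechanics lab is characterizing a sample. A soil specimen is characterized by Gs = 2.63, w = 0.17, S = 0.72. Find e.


Using the relation e = Gs * w / S
e = 2.63 * 0.17 / 0.72
e = 0.621


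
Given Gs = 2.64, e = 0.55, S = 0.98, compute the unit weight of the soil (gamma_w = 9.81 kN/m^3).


Result: 20.12 kN/m^3

Derivation:
Using gamma = gamma_w * (Gs + S*e) / (1 + e)
Numerator: Gs + S*e = 2.64 + 0.98*0.55 = 3.179
Denominator: 1 + e = 1 + 0.55 = 1.55
gamma = 9.81 * 3.179 / 1.55
gamma = 20.12 kN/m^3


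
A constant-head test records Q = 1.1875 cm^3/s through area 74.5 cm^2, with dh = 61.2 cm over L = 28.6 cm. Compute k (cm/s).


Result: 0.007449 cm/s

Derivation:
Compute hydraulic gradient:
i = dh / L = 61.2 / 28.6 = 2.13986
Then apply Darcy's law:
k = Q / (A * i)
k = 1.1875 / (74.5 * 2.13986)
k = 1.1875 / 159.42
k = 0.007449 cm/s


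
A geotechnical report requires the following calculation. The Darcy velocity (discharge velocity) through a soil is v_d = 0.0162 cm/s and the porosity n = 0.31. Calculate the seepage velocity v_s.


Result: 0.05226 cm/s

Derivation:
Using v_s = v_d / n
v_s = 0.0162 / 0.31
v_s = 0.05226 cm/s


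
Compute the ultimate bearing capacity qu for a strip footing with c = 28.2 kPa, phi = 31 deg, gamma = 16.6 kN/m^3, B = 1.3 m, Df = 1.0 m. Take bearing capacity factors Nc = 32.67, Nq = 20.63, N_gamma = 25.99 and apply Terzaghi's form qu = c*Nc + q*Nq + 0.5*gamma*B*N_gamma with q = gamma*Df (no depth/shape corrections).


Result: 1544.18 kPa

Derivation:
Compute qu = c*Nc + gamma*Df*Nq + 0.5*gamma*B*N_gamma
Term 1: 28.2 * 32.67 = 921.294
Term 2: 16.6 * 1.0 * 20.63 = 342.458
Term 3: 0.5 * 16.6 * 1.3 * 25.99 = 280.4321
qu = 921.294 + 342.458 + 280.4321
qu = 1544.18 kPa


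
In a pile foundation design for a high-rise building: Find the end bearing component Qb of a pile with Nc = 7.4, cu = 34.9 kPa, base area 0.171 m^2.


Using Qb = Nc * cu * Ab
Qb = 7.4 * 34.9 * 0.171
Qb = 44.16 kN


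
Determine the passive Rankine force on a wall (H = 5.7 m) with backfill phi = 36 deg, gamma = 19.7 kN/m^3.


Compute passive earth pressure coefficient:
Kp = tan^2(45 + phi/2) = tan^2(63.0) = 3.85184
Compute passive force:
Pp = 0.5 * Kp * gamma * H^2
Pp = 0.5 * 3.85184 * 19.7 * 5.7^2
Pp = 1232.69 kN/m


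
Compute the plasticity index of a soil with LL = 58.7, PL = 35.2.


Using PI = LL - PL
PI = 58.7 - 35.2
PI = 23.5


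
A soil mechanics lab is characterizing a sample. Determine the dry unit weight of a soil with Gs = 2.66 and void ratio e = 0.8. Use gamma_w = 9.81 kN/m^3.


Using gamma_d = Gs * gamma_w / (1 + e)
gamma_d = 2.66 * 9.81 / (1 + 0.8)
gamma_d = 2.66 * 9.81 / 1.8
gamma_d = 14.497 kN/m^3


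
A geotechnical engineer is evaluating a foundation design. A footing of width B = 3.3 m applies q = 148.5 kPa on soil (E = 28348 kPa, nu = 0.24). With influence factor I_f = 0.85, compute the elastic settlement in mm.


Using Se = q * B * (1 - nu^2) * I_f / E
1 - nu^2 = 1 - 0.24^2 = 0.9424
Se = 148.5 * 3.3 * 0.9424 * 0.85 / 28348
Se = 0.013848 m
Convert to mm: Se = 0.013848 * 1000 = 13.848 mm


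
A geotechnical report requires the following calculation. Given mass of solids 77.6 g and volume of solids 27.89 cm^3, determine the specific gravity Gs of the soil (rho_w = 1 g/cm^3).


Using Gs = m_s / (V_s * rho_w)
Since rho_w = 1 g/cm^3:
Gs = 77.6 / 27.89
Gs = 2.782


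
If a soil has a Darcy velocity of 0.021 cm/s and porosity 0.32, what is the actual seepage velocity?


Using v_s = v_d / n
v_s = 0.021 / 0.32
v_s = 0.06563 cm/s


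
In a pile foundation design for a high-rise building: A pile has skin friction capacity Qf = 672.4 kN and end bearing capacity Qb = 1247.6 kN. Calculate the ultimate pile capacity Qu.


Using Qu = Qf + Qb
Qu = 672.4 + 1247.6
Qu = 1920.0 kN


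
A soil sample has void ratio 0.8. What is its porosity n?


Using the relation n = e / (1 + e)
n = 0.8 / (1 + 0.8)
n = 0.8 / 1.8
n = 0.4444


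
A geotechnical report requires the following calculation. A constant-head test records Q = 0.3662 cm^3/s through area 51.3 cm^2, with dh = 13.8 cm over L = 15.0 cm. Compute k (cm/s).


Compute hydraulic gradient:
i = dh / L = 13.8 / 15.0 = 0.92
Then apply Darcy's law:
k = Q / (A * i)
k = 0.3662 / (51.3 * 0.92)
k = 0.3662 / 47.196
k = 0.007759 cm/s


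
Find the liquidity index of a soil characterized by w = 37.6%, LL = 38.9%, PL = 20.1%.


First compute the plasticity index:
PI = LL - PL = 38.9 - 20.1 = 18.8
Then compute the liquidity index:
LI = (w - PL) / PI
LI = (37.6 - 20.1) / 18.8
LI = 0.931


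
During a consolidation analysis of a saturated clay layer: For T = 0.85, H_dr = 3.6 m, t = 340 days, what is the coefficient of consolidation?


Using cv = T * H_dr^2 / t
H_dr^2 = 3.6^2 = 12.96
cv = 0.85 * 12.96 / 340
cv = 0.0324 m^2/day


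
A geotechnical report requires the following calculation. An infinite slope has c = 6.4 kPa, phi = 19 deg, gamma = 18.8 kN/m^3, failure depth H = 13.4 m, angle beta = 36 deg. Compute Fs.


Using Fs = c / (gamma*H*sin(beta)*cos(beta)) + tan(phi)/tan(beta)
Cohesion contribution = 6.4 / (18.8*13.4*sin(36)*cos(36))
Cohesion contribution = 0.0534246
Friction contribution = tan(19)/tan(36) = 0.473926
Fs = 0.0534246 + 0.473926
Fs = 0.527


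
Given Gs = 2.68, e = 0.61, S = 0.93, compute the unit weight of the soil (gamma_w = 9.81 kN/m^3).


Using gamma = gamma_w * (Gs + S*e) / (1 + e)
Numerator: Gs + S*e = 2.68 + 0.93*0.61 = 3.2473
Denominator: 1 + e = 1 + 0.61 = 1.61
gamma = 9.81 * 3.2473 / 1.61
gamma = 19.786 kN/m^3


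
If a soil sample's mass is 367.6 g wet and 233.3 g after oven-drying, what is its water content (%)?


Result: 57.57 %

Derivation:
Using w = (m_wet - m_dry) / m_dry * 100
m_wet - m_dry = 367.6 - 233.3 = 134.3 g
w = 134.3 / 233.3 * 100
w = 57.57 %


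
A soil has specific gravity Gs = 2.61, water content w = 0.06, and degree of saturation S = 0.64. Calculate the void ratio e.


Using the relation e = Gs * w / S
e = 2.61 * 0.06 / 0.64
e = 0.2447


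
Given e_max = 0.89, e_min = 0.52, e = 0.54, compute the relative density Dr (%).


Using Dr = (e_max - e) / (e_max - e_min) * 100
e_max - e = 0.89 - 0.54 = 0.35
e_max - e_min = 0.89 - 0.52 = 0.37
Dr = 0.35 / 0.37 * 100
Dr = 94.59 %


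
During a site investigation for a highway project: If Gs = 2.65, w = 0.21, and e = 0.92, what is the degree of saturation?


Using S = Gs * w / e
S = 2.65 * 0.21 / 0.92
S = 0.6049


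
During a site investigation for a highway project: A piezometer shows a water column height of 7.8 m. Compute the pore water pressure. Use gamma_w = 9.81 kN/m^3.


Result: 76.52 kPa

Derivation:
Using u = gamma_w * h_w
u = 9.81 * 7.8
u = 76.52 kPa


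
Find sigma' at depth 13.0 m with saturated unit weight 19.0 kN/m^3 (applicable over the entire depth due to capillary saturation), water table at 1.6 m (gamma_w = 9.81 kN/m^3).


Total stress = gamma_sat * depth
sigma = 19.0 * 13.0 = 247.0 kPa
Pore water pressure u = gamma_w * (depth - d_wt)
u = 9.81 * (13.0 - 1.6) = 111.834 kPa
Effective stress = sigma - u
sigma' = 247.0 - 111.834 = 135.17 kPa


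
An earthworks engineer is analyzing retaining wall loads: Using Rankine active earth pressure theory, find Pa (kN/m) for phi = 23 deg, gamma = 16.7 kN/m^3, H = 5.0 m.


Compute active earth pressure coefficient:
Ka = tan^2(45 - phi/2) = tan^2(33.5) = 0.438092
Compute active force:
Pa = 0.5 * Ka * gamma * H^2
Pa = 0.5 * 0.438092 * 16.7 * 5.0^2
Pa = 91.45 kN/m


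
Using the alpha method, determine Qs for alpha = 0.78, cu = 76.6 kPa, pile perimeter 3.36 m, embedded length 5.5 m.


Using Qs = alpha * cu * perimeter * L
Qs = 0.78 * 76.6 * 3.36 * 5.5
Qs = 1104.14 kN


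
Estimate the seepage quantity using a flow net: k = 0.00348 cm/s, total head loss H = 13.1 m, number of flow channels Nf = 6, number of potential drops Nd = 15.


Convert k to m/s for unit consistency with H:
k = 0.00348 cm/s = 0.00348 / 100 m/s = 3.48e-05 m/s
Using q = k * H * Nf / Nd
Nf / Nd = 6 / 15 = 0.4
q = 3.48e-05 * 13.1 * 0.4
q = 0.0001824 m^3/s per m


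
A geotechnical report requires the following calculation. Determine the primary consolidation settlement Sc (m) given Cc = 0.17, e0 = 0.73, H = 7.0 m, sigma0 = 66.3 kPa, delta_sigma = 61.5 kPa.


Result: 0.1961 m

Derivation:
Using Sc = Cc * H / (1 + e0) * log10((sigma0 + delta_sigma) / sigma0)
Stress ratio = (66.3 + 61.5) / 66.3 = 1.9276
log10(1.9276) = 0.285017
Cc * H / (1 + e0) = 0.17 * 7.0 / (1 + 0.73) = 0.687861
Sc = 0.687861 * 0.285017
Sc = 0.1961 m


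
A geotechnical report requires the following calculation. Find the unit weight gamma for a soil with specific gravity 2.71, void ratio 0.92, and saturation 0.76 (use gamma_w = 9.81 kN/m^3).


Result: 17.419 kN/m^3

Derivation:
Using gamma = gamma_w * (Gs + S*e) / (1 + e)
Numerator: Gs + S*e = 2.71 + 0.76*0.92 = 3.4092
Denominator: 1 + e = 1 + 0.92 = 1.92
gamma = 9.81 * 3.4092 / 1.92
gamma = 17.419 kN/m^3


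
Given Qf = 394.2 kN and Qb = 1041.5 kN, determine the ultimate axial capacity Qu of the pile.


Using Qu = Qf + Qb
Qu = 394.2 + 1041.5
Qu = 1435.7 kN


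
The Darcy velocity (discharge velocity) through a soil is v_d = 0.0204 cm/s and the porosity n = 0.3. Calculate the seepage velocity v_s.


Using v_s = v_d / n
v_s = 0.0204 / 0.3
v_s = 0.068 cm/s


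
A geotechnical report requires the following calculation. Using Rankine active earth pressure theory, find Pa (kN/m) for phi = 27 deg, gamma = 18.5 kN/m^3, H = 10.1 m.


Result: 354.34 kN/m

Derivation:
Compute active earth pressure coefficient:
Ka = tan^2(45 - phi/2) = tan^2(31.5) = 0.375525
Compute active force:
Pa = 0.5 * Ka * gamma * H^2
Pa = 0.5 * 0.375525 * 18.5 * 10.1^2
Pa = 354.34 kN/m


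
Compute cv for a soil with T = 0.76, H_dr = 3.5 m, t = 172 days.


Using cv = T * H_dr^2 / t
H_dr^2 = 3.5^2 = 12.25
cv = 0.76 * 12.25 / 172
cv = 0.05413 m^2/day


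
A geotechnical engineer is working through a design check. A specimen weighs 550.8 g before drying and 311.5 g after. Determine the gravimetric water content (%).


Result: 76.82 %

Derivation:
Using w = (m_wet - m_dry) / m_dry * 100
m_wet - m_dry = 550.8 - 311.5 = 239.3 g
w = 239.3 / 311.5 * 100
w = 76.82 %


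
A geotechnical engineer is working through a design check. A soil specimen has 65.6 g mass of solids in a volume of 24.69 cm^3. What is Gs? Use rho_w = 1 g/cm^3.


Using Gs = m_s / (V_s * rho_w)
Since rho_w = 1 g/cm^3:
Gs = 65.6 / 24.69
Gs = 2.657
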